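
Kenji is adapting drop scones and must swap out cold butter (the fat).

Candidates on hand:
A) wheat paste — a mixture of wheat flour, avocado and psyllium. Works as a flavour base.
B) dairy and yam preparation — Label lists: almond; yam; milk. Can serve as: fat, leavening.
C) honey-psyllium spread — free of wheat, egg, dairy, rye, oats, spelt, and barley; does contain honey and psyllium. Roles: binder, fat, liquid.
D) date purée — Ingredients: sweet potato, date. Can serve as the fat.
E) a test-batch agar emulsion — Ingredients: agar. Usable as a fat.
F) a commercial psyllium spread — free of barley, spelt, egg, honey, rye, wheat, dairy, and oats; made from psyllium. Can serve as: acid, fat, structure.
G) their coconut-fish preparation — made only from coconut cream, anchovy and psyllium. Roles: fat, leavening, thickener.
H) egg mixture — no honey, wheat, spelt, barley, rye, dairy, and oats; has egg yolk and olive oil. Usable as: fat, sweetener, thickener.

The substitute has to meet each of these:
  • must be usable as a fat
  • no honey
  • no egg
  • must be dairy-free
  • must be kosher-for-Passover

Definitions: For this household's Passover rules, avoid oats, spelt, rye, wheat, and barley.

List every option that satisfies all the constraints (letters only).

D, E, F, G

A: not usable as a fat; has wheat flour, so not kosher-for-Passover — out
B: has milk, so not dairy-free — no
C: has honey, so not honey-free — reject
D: no honey, no dairy — OK
E: kosher-for-Passover, no egg — OK
F: no honey, no dairy — OK
G: only coconut cream, anchovy and psyllium; none excluded — keep
H: has egg yolk, so not egg-free — no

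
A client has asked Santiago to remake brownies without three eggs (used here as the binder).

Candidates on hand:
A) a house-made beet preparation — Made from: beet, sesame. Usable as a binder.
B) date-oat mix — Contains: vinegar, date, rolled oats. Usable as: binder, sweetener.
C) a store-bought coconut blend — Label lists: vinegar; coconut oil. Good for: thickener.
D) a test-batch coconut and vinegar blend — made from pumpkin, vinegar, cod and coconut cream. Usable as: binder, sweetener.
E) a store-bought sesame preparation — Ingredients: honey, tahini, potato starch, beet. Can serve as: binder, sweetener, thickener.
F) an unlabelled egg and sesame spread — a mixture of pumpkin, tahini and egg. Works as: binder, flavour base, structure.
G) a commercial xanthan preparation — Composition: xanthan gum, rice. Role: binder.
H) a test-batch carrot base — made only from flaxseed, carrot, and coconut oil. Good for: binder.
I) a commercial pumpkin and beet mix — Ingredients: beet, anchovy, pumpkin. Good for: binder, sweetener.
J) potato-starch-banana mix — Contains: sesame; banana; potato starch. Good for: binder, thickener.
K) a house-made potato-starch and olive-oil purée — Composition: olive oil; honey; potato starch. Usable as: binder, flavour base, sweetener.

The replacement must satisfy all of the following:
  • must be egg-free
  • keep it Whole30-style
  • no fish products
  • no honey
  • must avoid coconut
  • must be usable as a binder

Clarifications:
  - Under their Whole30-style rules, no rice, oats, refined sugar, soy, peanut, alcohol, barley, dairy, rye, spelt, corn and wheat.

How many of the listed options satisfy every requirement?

A: all constraints satisfied — valid
B: has rolled oats, so not Whole30-style — no
C: not usable as a binder; has coconut oil, so not coconut-free — reject
D: has coconut cream, so not coconut-free; has cod, so not fish-free — reject
E: has honey, so not honey-free — out
F: has egg, so not egg-free — reject
G: has rice, so not Whole30-style — out
H: has coconut oil, so not coconut-free — out
I: has anchovy, so not fish-free — out
J: nothing on the exclusion list — keep
K: has honey, so not honey-free — reject

2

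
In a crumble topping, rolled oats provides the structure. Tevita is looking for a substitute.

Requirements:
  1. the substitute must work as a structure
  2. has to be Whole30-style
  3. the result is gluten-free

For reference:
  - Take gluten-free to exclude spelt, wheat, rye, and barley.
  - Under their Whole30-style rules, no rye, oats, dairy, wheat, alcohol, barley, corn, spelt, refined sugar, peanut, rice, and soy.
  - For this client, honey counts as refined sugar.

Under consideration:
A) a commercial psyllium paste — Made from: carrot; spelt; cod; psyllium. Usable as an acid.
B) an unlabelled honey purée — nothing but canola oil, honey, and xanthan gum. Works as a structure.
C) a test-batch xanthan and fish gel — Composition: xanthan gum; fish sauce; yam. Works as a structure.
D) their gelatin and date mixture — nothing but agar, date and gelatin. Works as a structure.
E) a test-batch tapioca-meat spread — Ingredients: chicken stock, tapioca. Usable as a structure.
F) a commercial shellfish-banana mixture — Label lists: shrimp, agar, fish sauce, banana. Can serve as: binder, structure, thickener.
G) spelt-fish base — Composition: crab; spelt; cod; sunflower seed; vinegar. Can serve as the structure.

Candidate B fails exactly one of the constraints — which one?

usable as a structure: satisfied
gluten-free: satisfied
Whole30-style: has honey — fails

Whole30-style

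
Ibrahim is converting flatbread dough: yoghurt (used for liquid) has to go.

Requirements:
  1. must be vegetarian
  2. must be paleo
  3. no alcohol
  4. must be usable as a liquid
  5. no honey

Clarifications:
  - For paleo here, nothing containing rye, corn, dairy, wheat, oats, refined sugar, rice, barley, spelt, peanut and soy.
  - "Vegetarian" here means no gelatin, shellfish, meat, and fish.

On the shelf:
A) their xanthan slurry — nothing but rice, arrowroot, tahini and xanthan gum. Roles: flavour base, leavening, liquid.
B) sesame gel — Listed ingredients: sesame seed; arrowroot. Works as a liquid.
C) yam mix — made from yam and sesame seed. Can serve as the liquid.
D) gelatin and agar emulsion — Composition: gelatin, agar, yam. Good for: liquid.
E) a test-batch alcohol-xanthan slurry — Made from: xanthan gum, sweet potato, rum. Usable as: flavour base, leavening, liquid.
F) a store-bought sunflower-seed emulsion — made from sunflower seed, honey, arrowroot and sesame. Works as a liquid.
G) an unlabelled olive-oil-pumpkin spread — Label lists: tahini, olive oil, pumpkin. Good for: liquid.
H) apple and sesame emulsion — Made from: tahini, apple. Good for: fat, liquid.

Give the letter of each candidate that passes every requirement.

A: has rice, so not paleo — no
B: only sesame seed and arrowroot; none excluded — OK
C: works as a liquid, no honey, vegetarian — keep
D: has gelatin, so not vegetarian — out
E: has rum, so not alcohol-free — no
F: has honey, so not honey-free — reject
G: all constraints satisfied — keep
H: only tahini and apple; none excluded — valid

B, C, G, H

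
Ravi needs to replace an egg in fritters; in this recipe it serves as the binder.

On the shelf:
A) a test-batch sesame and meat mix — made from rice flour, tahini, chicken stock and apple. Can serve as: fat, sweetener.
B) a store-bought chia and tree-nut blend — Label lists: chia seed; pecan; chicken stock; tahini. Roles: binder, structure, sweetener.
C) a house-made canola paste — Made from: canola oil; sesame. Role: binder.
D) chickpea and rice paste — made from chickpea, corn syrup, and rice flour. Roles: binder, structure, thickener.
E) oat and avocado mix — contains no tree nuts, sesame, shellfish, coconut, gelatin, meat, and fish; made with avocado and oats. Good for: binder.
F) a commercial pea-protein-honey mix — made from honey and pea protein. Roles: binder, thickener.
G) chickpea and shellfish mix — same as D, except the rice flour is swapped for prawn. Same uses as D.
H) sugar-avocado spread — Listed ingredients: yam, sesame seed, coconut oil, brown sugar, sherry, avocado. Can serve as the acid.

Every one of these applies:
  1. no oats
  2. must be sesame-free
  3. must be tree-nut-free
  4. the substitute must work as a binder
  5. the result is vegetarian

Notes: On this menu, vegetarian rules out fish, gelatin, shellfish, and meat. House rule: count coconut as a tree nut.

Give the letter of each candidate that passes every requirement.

D, F

A: not usable as a binder; has chicken stock, so not vegetarian (and 1 more) — out
B: has chicken stock, so not vegetarian; has pecan, so not tree-nut-free (and 1 more) — reject
C: has sesame, so not sesame-free — out
D: every rule checks out — valid
E: has oats, so not oat-free — out
F: no oats, tree-nut-free — OK
G: has prawn, so not vegetarian — no
H: not usable as a binder; has coconut oil, so not tree-nut-free (and 1 more) — no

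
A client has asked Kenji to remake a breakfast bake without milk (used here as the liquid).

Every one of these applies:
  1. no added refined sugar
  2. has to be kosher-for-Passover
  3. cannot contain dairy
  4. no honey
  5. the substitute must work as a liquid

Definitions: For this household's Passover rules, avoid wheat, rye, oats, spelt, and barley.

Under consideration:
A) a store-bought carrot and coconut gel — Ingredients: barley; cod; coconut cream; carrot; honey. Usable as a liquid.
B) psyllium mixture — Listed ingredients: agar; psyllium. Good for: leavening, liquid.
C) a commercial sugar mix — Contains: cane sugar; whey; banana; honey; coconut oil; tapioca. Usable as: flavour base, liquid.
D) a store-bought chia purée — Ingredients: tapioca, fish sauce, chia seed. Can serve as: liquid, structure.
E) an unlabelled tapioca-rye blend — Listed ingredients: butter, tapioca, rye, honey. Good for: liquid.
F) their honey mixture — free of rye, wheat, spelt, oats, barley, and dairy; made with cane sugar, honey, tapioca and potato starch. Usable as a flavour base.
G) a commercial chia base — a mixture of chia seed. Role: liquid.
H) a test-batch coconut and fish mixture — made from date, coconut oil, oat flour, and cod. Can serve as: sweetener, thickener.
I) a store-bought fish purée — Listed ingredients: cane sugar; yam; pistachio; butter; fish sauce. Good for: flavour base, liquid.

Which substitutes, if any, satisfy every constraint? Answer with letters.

A: has barley, so not kosher-for-Passover; has honey, so not honey-free — no
B: works as a liquid, no refined sugar, kosher-for-Passover — keep
C: has whey, so not dairy-free; has honey, so not honey-free (and 1 more) — no
D: every rule checks out — keep
E: has rye, so not kosher-for-Passover; has butter, so not dairy-free (and 1 more) — out
F: not usable as a liquid; has honey, so not honey-free (and 1 more) — out
G: no dairy, kosher-for-Passover — valid
H: not usable as a liquid; has oat flour, so not kosher-for-Passover — no
I: has butter, so not dairy-free; has cane sugar, so not no-added-sugar — no

B, D, G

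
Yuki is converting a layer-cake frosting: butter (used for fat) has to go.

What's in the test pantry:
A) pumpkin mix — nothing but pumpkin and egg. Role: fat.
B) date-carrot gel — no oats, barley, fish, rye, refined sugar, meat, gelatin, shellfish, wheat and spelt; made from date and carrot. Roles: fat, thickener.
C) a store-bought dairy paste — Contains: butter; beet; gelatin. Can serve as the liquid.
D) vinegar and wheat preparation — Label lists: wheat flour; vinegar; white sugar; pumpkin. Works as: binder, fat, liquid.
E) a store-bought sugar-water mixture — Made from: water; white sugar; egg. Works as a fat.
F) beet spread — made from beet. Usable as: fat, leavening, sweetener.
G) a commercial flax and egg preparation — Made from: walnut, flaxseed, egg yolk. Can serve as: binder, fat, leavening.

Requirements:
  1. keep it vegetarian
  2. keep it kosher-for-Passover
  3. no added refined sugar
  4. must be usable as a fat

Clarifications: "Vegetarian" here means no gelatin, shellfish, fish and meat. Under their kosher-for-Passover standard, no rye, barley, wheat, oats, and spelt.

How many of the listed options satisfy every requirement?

4

A: only egg and pumpkin; none excluded — valid
B: vegetarian, no refined sugar — keep
C: not usable as a fat; has gelatin, so not vegetarian — reject
D: has wheat flour, so not kosher-for-Passover; has white sugar, so not no-added-sugar — reject
E: has white sugar, so not no-added-sugar — out
F: all constraints satisfied — valid
G: every rule checks out — valid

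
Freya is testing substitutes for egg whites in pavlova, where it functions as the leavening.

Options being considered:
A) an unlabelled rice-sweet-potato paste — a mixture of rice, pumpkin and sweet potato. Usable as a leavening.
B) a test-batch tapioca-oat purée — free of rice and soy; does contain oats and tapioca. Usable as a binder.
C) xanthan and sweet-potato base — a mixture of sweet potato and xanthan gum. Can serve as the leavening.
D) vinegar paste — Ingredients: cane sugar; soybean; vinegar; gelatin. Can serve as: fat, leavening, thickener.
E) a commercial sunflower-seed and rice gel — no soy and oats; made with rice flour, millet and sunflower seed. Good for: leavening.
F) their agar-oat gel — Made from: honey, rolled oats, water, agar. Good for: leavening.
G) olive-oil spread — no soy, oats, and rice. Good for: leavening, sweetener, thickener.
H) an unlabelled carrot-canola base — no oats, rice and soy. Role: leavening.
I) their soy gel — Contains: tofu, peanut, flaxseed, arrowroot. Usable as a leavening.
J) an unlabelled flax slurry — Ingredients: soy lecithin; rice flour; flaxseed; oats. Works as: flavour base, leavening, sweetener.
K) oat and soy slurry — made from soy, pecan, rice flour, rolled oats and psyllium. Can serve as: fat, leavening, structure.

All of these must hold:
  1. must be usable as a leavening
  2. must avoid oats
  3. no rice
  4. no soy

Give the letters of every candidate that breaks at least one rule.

A, B, D, E, F, I, J, K

A: has rice, so not rice-free — out
B: not usable as a leavening; has oats, so not oat-free — reject
C: nothing on the exclusion list — valid
D: has soybean, so not soy-free — reject
E: has rice flour, so not rice-free — no
F: has rolled oats, so not oat-free — no
G: nothing on the exclusion list — valid
H: no oats, no rice — valid
I: has tofu, so not soy-free — no
J: has rice flour, so not rice-free; has oats, so not oat-free (and 1 more) — reject
K: has rice flour, so not rice-free; has rolled oats, so not oat-free (and 1 more) — no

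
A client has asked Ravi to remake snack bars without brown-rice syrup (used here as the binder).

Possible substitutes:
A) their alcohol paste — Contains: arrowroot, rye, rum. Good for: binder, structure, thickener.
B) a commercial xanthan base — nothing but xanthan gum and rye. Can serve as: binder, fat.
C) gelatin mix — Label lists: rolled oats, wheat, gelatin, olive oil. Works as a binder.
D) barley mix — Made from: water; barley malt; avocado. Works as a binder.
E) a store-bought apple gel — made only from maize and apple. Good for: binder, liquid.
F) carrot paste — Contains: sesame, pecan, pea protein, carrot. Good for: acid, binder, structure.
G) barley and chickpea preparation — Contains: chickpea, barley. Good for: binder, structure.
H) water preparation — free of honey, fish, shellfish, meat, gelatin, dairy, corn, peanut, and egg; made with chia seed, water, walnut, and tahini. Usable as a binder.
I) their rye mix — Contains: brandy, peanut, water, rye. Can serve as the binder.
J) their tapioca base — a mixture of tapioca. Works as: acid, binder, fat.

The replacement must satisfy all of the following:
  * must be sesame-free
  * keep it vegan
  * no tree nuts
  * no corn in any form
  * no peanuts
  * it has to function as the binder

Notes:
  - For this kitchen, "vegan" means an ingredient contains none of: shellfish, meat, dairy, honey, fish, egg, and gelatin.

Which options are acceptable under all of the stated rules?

A: no sesame, vegan — OK
B: nothing on the exclusion list — keep
C: has gelatin, so not vegan — out
D: nothing on the exclusion list — keep
E: has maize, so not corn-free — out
F: has sesame, so not sesame-free; has pecan, so not tree-nut-free — no
G: all constraints satisfied — keep
H: has tahini, so not sesame-free; has walnut, so not tree-nut-free — no
I: has peanut, so not peanut-free — reject
J: every rule checks out — OK

A, B, D, G, J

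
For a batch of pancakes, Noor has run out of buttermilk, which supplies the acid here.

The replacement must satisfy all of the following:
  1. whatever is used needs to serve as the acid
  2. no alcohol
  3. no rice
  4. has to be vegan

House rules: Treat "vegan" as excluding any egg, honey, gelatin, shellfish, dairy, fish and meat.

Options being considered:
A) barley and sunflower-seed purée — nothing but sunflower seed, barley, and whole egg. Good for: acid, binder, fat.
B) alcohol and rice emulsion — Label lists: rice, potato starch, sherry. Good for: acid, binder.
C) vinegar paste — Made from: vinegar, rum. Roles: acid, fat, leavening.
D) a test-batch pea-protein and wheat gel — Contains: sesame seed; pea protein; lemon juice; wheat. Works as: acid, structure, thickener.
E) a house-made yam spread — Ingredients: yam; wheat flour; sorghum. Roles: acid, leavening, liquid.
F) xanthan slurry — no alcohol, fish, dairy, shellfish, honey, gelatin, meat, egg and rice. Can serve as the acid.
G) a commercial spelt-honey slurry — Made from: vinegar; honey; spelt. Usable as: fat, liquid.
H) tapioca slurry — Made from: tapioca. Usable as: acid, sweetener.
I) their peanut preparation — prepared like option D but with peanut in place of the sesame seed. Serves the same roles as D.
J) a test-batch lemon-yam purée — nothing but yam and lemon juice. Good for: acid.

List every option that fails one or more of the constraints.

A: has whole egg, so not vegan — reject
B: has rice, so not rice-free; has sherry, so not alcohol-free — reject
C: has rum, so not alcohol-free — reject
D: every rule checks out — OK
E: all constraints satisfied — valid
F: no rice, no alcohol — OK
G: not usable as an acid; has honey, so not vegan — out
H: works as an acid, no rice, no alcohol — keep
I: no rice, no alcohol — keep
J: nothing on the exclusion list — OK

A, B, C, G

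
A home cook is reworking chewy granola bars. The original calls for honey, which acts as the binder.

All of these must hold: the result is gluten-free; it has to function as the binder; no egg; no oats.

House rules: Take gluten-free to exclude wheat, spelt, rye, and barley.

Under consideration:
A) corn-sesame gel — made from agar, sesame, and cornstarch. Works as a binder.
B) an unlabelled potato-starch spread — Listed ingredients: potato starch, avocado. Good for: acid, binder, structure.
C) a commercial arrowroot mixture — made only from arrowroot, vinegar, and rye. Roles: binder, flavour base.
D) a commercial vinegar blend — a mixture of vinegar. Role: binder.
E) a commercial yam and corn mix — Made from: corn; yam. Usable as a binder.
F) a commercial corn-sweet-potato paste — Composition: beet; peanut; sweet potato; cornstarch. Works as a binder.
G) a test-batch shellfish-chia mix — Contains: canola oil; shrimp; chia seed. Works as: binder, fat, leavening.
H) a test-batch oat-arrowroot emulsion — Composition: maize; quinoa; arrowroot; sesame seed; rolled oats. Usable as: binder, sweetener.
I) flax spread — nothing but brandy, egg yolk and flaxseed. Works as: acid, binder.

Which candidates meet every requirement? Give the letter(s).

A: only cornstarch, sesame, and agar; none excluded — keep
B: every rule checks out — valid
C: has rye, so not gluten-free — no
D: no oats, gluten-free — OK
E: works as a binder, no oats, gluten-free — OK
F: gluten-free, no egg — OK
G: only shrimp, canola oil and chia seed; none excluded — valid
H: has rolled oats, so not oat-free — reject
I: has egg yolk, so not egg-free — no

A, B, D, E, F, G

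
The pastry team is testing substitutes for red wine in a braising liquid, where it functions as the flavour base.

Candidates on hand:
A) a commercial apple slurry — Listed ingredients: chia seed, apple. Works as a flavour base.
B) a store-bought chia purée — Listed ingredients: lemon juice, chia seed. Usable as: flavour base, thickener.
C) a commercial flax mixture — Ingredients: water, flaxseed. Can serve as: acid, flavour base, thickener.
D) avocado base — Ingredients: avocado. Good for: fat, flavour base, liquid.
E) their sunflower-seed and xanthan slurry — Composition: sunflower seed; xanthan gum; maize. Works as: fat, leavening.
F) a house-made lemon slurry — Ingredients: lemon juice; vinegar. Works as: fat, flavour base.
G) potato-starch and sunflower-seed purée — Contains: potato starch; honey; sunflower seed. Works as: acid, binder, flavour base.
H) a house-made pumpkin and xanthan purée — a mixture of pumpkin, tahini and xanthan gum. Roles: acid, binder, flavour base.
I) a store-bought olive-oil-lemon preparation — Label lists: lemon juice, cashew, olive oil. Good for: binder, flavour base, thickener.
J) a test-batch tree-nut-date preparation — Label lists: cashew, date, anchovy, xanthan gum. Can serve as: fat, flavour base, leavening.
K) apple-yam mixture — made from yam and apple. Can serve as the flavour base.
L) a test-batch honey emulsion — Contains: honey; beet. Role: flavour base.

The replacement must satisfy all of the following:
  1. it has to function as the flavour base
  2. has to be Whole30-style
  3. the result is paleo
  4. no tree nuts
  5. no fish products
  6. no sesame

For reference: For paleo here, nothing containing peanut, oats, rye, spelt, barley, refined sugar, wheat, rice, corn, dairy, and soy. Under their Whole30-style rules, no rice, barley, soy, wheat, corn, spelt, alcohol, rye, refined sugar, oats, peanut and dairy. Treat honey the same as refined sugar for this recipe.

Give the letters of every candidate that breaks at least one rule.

A: works as a flavour base, no fish, Whole30-style — valid
B: Whole30-style, no fish — OK
C: only water and flaxseed; none excluded — OK
D: works as a flavour base, Whole30-style, no fish — OK
E: not usable as a flavour base; has maize, so not paleo (and 1 more) — out
F: nothing on the exclusion list — keep
G: has honey, so not paleo; has honey, so not Whole30-style — out
H: has tahini, so not sesame-free — out
I: has cashew, so not tree-nut-free — out
J: has cashew, so not tree-nut-free; has anchovy, so not fish-free — reject
K: every rule checks out — valid
L: has honey, so not paleo; has honey, so not Whole30-style — reject

E, G, H, I, J, L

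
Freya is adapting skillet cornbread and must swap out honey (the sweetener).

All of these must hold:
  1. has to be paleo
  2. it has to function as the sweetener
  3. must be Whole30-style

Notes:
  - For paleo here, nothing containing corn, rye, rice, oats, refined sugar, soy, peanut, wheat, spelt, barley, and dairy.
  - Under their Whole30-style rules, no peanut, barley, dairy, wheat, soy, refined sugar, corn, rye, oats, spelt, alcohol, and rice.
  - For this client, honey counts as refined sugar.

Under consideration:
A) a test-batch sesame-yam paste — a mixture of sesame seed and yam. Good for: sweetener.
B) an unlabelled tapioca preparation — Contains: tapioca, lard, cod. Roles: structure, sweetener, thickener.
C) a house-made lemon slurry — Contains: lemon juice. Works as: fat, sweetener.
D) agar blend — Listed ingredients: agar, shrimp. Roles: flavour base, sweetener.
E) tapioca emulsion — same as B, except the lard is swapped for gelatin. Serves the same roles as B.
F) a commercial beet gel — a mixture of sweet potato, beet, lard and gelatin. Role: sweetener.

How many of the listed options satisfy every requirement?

6

A: only sesame seed and yam; none excluded — OK
B: Whole30-style, paleo — OK
C: works as a sweetener, paleo, Whole30-style — keep
D: works as a sweetener, paleo, Whole30-style — OK
E: works as a sweetener, Whole30-style, paleo — OK
F: Whole30-style, paleo — OK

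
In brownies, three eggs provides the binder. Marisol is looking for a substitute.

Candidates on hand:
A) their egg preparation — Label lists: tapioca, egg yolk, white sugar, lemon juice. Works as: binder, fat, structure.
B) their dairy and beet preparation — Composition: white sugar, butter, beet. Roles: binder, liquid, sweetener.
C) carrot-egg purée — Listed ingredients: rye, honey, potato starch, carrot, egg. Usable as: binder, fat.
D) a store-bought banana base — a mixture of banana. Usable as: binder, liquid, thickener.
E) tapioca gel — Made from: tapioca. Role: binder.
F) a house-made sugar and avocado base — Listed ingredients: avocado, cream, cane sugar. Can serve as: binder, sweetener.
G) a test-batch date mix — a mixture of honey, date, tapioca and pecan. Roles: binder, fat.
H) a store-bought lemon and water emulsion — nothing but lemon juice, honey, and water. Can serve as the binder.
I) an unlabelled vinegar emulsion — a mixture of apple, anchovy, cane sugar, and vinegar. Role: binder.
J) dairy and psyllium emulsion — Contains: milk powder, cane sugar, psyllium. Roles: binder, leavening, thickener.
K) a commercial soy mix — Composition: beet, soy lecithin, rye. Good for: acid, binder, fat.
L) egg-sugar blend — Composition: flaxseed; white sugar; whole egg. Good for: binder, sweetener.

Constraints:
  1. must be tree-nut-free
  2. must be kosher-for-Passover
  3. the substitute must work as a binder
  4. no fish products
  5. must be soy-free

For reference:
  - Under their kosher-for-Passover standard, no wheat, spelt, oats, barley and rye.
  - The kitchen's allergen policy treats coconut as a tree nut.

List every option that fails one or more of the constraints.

A: egg yolk and white sugar etc. — none of it excluded — OK
B: all constraints satisfied — valid
C: has rye, so not kosher-for-Passover — out
D: only banana; none excluded — valid
E: nothing on the exclusion list — keep
F: tree-nut-free, no fish — OK
G: has pecan, so not tree-nut-free — no
H: tree-nut-free, no soy — valid
I: has anchovy, so not fish-free — out
J: only milk powder, cane sugar, and psyllium; none excluded — OK
K: has rye, so not kosher-for-Passover; has soy lecithin, so not soy-free — no
L: only whole egg, white sugar and flaxseed; none excluded — keep

C, G, I, K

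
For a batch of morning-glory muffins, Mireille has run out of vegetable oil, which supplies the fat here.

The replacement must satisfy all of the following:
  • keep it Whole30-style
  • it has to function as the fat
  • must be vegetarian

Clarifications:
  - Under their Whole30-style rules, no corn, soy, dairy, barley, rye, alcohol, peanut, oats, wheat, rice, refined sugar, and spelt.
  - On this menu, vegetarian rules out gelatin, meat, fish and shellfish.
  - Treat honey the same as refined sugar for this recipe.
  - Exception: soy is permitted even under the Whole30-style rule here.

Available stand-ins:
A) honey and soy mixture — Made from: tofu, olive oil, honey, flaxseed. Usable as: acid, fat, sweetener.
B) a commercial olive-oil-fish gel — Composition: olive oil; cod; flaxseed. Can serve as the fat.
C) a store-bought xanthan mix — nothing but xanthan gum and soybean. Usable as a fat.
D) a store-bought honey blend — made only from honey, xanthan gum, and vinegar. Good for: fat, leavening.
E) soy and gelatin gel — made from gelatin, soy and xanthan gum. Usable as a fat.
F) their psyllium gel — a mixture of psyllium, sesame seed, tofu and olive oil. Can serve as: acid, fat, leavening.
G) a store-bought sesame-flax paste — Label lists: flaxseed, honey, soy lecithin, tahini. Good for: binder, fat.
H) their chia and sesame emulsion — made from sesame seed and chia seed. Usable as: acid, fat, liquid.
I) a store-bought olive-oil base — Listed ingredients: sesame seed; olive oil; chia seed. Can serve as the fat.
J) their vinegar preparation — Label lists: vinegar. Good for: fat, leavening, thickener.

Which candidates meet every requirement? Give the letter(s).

C, F, H, I, J

A: has honey, so not Whole30-style — reject
B: has cod, so not vegetarian — reject
C: soy is permitted under the Whole30-style carve-out; nothing else excluded — keep
D: has honey, so not Whole30-style — out
E: has gelatin, so not vegetarian — out
F: soy is permitted under the Whole30-style carve-out; nothing else excluded — valid
G: has honey, so not Whole30-style — reject
H: only sesame seed and chia seed; none excluded — OK
I: only sesame seed, olive oil and chia seed; none excluded — valid
J: all constraints satisfied — keep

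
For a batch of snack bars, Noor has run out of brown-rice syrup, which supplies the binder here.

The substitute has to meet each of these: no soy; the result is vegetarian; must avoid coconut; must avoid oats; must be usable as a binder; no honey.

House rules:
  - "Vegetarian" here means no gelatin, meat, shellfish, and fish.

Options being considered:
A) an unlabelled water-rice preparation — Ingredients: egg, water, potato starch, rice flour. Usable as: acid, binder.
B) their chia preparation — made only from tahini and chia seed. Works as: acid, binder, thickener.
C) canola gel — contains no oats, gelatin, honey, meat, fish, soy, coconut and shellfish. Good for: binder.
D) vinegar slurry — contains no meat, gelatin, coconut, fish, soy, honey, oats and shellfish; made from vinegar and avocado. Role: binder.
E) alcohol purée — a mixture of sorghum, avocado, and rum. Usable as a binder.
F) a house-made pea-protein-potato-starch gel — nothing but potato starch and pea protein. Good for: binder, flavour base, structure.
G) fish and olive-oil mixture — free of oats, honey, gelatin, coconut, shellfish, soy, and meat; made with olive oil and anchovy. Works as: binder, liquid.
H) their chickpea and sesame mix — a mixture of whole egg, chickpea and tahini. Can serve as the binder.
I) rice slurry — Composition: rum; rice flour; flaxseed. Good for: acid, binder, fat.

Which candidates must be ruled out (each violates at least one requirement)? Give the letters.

A: works as a binder, no coconut, no honey — keep
B: no oats, no soy — OK
C: works as a binder, no coconut, no oats — valid
D: nothing on the exclusion list — OK
E: works as a binder, no oats, no honey — valid
F: no oats, vegetarian — valid
G: has anchovy, so not vegetarian — reject
H: all constraints satisfied — keep
I: every rule checks out — valid

G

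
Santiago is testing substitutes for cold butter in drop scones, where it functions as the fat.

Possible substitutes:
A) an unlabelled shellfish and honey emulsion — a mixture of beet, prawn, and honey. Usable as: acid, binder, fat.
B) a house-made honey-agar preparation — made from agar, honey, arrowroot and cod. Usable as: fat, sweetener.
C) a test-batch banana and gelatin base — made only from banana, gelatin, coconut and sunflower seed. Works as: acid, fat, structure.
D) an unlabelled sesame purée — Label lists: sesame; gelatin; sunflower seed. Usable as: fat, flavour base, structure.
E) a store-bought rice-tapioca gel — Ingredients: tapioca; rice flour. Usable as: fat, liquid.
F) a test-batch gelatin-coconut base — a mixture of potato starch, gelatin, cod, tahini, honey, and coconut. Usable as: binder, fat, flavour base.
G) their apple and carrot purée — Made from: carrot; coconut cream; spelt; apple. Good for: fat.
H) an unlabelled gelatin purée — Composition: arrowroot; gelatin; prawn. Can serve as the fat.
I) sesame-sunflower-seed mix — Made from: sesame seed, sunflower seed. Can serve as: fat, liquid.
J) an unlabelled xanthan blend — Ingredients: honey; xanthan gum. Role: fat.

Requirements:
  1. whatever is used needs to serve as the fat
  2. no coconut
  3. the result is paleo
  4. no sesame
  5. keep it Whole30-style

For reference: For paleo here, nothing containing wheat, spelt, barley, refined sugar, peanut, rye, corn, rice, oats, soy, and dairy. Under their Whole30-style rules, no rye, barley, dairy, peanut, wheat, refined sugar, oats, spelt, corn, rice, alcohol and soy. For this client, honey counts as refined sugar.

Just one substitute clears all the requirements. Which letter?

A: has honey, so not paleo; has honey, so not Whole30-style — out
B: has honey, so not paleo; has honey, so not Whole30-style — no
C: has coconut, so not coconut-free — out
D: has sesame, so not sesame-free — reject
E: has rice flour, so not paleo; has rice flour, so not Whole30-style — no
F: has honey, so not paleo; has honey, so not Whole30-style (and 2 more) — out
G: has spelt, so not paleo; has spelt, so not Whole30-style (and 1 more) — out
H: every rule checks out — keep
I: has sesame seed, so not sesame-free — reject
J: has honey, so not paleo; has honey, so not Whole30-style — out

H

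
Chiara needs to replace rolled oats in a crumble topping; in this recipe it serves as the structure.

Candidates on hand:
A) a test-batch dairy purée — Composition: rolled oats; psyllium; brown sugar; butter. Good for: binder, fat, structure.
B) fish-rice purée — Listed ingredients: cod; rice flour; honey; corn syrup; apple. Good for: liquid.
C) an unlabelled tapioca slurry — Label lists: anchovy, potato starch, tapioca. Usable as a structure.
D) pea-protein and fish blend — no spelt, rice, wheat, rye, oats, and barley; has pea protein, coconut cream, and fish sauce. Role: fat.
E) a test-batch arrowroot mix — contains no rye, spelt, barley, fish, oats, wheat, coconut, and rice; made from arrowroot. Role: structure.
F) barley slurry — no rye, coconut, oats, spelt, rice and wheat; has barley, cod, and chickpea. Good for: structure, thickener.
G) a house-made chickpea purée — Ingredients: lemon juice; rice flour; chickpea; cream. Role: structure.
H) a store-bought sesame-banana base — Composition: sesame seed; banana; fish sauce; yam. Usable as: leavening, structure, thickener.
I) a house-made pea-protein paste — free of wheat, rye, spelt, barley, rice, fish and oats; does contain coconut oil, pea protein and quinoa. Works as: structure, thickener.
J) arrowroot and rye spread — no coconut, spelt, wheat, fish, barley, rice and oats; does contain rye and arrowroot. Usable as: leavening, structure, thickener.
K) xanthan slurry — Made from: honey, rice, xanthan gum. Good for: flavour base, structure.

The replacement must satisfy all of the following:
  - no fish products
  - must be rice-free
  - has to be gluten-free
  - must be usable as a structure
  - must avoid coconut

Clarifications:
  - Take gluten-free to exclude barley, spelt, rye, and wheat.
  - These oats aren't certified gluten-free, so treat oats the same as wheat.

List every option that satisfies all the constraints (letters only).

E

A: has rolled oats, so not gluten-free — reject
B: not usable as a structure; has rice flour, so not rice-free (and 1 more) — no
C: has anchovy, so not fish-free — out
D: not usable as a structure; has fish sauce, so not fish-free (and 1 more) — reject
E: works as a structure, gluten-free, no rice — OK
F: has barley, so not gluten-free; has cod, so not fish-free — out
G: has rice flour, so not rice-free — no
H: has fish sauce, so not fish-free — out
I: has coconut oil, so not coconut-free — no
J: has rye, so not gluten-free — no
K: has rice, so not rice-free — no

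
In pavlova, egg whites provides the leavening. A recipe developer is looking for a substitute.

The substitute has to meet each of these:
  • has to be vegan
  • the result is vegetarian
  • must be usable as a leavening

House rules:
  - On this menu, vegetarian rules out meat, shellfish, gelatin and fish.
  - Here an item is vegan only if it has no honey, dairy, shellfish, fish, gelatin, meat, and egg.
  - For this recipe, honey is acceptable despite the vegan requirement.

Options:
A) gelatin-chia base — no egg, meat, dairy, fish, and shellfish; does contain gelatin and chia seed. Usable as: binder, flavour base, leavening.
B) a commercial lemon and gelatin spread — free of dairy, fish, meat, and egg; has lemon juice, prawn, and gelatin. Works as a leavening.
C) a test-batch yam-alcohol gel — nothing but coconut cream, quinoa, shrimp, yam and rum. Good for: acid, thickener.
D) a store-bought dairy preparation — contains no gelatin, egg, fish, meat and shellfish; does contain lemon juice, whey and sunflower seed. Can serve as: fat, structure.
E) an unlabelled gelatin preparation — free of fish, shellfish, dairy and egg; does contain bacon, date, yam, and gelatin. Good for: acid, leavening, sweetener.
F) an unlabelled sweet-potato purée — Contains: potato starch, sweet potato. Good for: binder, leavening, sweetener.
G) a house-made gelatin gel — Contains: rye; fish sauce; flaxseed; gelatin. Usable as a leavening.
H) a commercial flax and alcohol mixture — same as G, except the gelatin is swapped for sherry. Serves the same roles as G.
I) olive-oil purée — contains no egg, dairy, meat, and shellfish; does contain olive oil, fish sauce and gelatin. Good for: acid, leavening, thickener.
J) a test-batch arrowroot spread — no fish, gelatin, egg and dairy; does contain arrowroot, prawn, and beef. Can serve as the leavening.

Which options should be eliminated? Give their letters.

A, B, C, D, E, G, H, I, J

A: has gelatin, so not vegetarian; has gelatin, so not vegan — reject
B: has gelatin, so not vegetarian; has gelatin, so not vegan — out
C: not usable as a leavening; has shrimp, so not vegetarian (and 1 more) — out
D: not usable as a leavening; has whey, so not vegan — no
E: has gelatin, so not vegetarian; has gelatin, so not vegan — reject
F: nothing on the exclusion list — keep
G: has fish sauce, so not vegetarian; has fish sauce, so not vegan — no
H: has fish sauce, so not vegetarian; has fish sauce, so not vegan — no
I: has fish sauce, so not vegetarian; has fish sauce, so not vegan — no
J: has beef, so not vegetarian; has beef, so not vegan — out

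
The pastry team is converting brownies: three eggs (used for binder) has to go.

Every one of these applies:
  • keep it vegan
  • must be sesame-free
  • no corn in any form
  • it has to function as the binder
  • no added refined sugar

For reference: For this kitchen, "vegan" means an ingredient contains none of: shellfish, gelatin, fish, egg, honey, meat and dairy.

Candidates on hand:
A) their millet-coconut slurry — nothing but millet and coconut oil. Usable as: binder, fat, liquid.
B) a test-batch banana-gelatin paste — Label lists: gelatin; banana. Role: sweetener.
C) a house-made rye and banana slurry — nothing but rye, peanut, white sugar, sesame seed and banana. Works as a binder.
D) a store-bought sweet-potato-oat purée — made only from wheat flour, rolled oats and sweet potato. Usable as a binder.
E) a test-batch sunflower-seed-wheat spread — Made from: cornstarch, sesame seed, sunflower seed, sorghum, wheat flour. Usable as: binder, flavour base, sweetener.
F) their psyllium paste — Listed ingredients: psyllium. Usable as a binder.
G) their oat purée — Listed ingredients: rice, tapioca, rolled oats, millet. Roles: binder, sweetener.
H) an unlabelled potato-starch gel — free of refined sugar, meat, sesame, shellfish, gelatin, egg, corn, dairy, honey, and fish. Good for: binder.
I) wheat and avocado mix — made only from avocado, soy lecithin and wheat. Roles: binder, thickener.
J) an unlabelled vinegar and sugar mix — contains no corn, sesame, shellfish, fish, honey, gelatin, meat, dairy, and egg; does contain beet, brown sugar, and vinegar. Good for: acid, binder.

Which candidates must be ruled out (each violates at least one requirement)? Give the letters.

A: works as a binder, no corn, no sesame — OK
B: not usable as a binder; has gelatin, so not vegan — no
C: has sesame seed, so not sesame-free; has white sugar, so not no-added-sugar — out
D: all constraints satisfied — valid
E: has sesame seed, so not sesame-free; has cornstarch, so not corn-free — no
F: only psyllium; none excluded — valid
G: rolled oats and rice etc. — none of it excluded — OK
H: works as a binder, no sesame, vegan — valid
I: only soy lecithin, wheat, and avocado; none excluded — keep
J: has brown sugar, so not no-added-sugar — reject

B, C, E, J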